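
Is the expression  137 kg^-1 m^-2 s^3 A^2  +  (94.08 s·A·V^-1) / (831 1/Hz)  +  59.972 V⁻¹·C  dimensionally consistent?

No

In SI base units:
  137 kg^-1 m^-2 s^3 A^2:  kg⁻¹·m⁻²·s³·A²
  (94.08 s·A·V^-1) / (831 1/Hz):  [kg⁻¹·m⁻²·s⁴·A²] / [s] = kg⁻¹·m⁻²·s³·A²
  59.972 V⁻¹·C:  C·V⁻¹ = s·A·(J·C⁻¹)⁻¹ = kg⁻¹·m⁻²·s⁴·A²
The terms do not share a single dimension (kg⁻¹·m⁻²·s³·A² vs kg⁻¹·m⁻²·s⁴·A²).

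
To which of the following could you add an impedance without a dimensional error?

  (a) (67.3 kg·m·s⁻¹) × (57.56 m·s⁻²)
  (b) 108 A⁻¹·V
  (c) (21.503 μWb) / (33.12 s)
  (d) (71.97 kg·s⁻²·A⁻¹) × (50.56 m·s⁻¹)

Reference: [impedance] = kg·m²·s⁻³·A⁻².
Each option:
  (a) [kg·m·s⁻¹] · [m·s⁻²] = kg·m²·s⁻³
  (b) V·A⁻¹ = J·C⁻¹·A⁻¹ = kg·m²·s⁻³·A⁻²  ← same
  (c) [kg·m²·s⁻²·A⁻¹] / [s] = kg·m²·s⁻³·A⁻¹
  (d) [kg·s⁻²·A⁻¹] · [m·s⁻¹] = kg·m·s⁻³·A⁻¹
Only (b) matches kg·m²·s⁻³·A⁻².

(b)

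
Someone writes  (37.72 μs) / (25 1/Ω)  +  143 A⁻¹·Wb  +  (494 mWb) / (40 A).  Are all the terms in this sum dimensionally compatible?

Dimensions:
  (37.72 μs) / (25 1/Ω):  [s] / [kg⁻¹·m⁻²·s³·A²] = kg·m²·s⁻²·A⁻²
  143 A⁻¹·Wb:  Wb·A⁻¹ = V·s·A⁻¹ = kg·m²·s⁻²·A⁻²
  (494 mWb) / (40 A):  [kg·m²·s⁻²·A⁻¹] / [A] = kg·m²·s⁻²·A⁻²
Every term reduces to kg·m²·s⁻²·A⁻².

Yes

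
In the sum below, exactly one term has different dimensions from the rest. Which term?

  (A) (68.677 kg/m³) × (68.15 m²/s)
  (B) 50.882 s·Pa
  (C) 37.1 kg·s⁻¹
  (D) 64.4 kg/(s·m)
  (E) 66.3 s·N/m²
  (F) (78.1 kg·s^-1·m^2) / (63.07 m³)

(C)

Work out the base dimensions of each:
  (A) [kg·m⁻³] · [m²·s⁻¹] = kg·m⁻¹·s⁻¹
  (B) Pa·s = N·m⁻²·s = kg·m⁻¹·s⁻¹
  (C) kg·s⁻¹
  (D) kg·m⁻¹·s⁻¹
  (E) N·s·m⁻² = kg·m·s⁻²·s·m⁻² = kg·m⁻¹·s⁻¹
  (F) [kg·m²·s⁻¹] / [m³] = kg·m⁻¹·s⁻¹
All reduce to kg·m⁻¹·s⁻¹ except (C), which is kg·s⁻¹.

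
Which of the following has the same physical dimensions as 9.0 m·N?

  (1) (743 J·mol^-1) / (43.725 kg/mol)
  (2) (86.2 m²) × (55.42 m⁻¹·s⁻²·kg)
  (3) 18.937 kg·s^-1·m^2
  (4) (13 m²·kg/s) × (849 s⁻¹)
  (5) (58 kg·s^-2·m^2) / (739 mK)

Reference: N·m = kg·m·s⁻²·m = kg·m²·s⁻².
Each option:
  (1) [kg·m²·s⁻²·mol⁻¹] / [kg·mol⁻¹] = m²·s⁻²
  (2) [m²] · [kg·m⁻¹·s⁻²] = kg·m·s⁻²
  (3) kg·m²·s⁻¹
  (4) [kg·m²·s⁻¹] · [s⁻¹] = kg·m²·s⁻²  ← same
  (5) [kg·m²·s⁻²] / [K] = kg·m²·s⁻²·K⁻¹
Only (4) matches kg·m²·s⁻².

(4)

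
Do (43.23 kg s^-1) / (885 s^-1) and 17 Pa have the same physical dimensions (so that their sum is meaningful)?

No

Work out the base dimensions of each:
  (43.23 kg s^-1) / (885 s^-1):  [kg·s⁻¹] / [s⁻¹] = kg
  17 Pa:  Pa = N·m⁻² = kg·m⁻¹·s⁻²
kg ≠ kg·m⁻¹·s⁻², so they cannot be added.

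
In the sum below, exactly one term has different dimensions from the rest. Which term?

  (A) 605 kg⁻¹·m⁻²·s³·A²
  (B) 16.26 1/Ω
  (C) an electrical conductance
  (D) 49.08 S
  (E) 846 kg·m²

Dimensions:
  (A) kg⁻¹·m⁻²·s³·A²
  (B) Ω⁻¹ = (V·A⁻¹)⁻¹ = kg⁻¹·m⁻²·s³·A²
  (C) [electrical conductance] = kg⁻¹·m⁻²·s³·A²
  (D) S = Ω⁻¹ = kg⁻¹·m⁻²·s³·A²
  (E) kg·m²
All reduce to kg⁻¹·m⁻²·s³·A² except (E), which is kg·m².

(E)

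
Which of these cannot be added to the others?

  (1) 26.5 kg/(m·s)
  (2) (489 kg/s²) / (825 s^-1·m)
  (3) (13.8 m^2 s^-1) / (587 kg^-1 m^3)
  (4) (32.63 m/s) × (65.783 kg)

(4)

Reduce each to base SI dimensions:
  (1) kg·m⁻¹·s⁻¹
  (2) [kg·s⁻²] / [m·s⁻¹] = kg·m⁻¹·s⁻¹
  (3) [m²·s⁻¹] / [kg⁻¹·m³] = kg·m⁻¹·s⁻¹
  (4) [m·s⁻¹] · [kg] = kg·m·s⁻¹
All reduce to kg·m⁻¹·s⁻¹ except (4), which is kg·m·s⁻¹.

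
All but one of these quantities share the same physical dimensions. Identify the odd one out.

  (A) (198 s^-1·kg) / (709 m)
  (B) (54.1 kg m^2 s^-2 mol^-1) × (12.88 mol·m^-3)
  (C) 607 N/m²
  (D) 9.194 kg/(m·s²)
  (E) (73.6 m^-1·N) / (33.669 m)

In SI base units:
  (A) [kg·s⁻¹] / [m] = kg·m⁻¹·s⁻¹
  (B) [kg·m²·s⁻²·mol⁻¹] · [m⁻³·mol] = kg·m⁻¹·s⁻²
  (C) N·m⁻² = kg·m·s⁻²·m⁻² = kg·m⁻¹·s⁻²
  (D) kg·m⁻¹·s⁻²
  (E) [kg·s⁻²] / [m] = kg·m⁻¹·s⁻²
All reduce to kg·m⁻¹·s⁻² except (A), which is kg·m⁻¹·s⁻¹.

(A)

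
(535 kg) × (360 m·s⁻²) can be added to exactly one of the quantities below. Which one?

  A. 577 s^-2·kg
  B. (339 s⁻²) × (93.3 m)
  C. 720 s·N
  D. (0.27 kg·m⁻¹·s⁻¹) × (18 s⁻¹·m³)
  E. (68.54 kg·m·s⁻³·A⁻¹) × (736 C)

E.

Reference: [kg] · [m·s⁻²] = kg·m·s⁻².
Each option:
  A. kg·s⁻²
  B. [s⁻²] · [m] = m·s⁻²
  C. N·s = kg·m·s⁻²·s = kg·m·s⁻¹
  D. [kg·m⁻¹·s⁻¹] · [m³·s⁻¹] = kg·m²·s⁻²
  E. [kg·m·s⁻³·A⁻¹] · [s·A] = kg·m·s⁻²  ← same
Only E. matches kg·m·s⁻².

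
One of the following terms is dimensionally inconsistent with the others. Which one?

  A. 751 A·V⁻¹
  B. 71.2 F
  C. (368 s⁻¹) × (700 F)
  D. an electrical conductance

B.

Reduce each to base SI dimensions:
  A. A·V⁻¹ = A·(J·C⁻¹)⁻¹ = kg⁻¹·m⁻²·s³·A²
  B. F = C·V⁻¹ = kg⁻¹·m⁻²·s⁴·A²
  C. [s⁻¹] · [kg⁻¹·m⁻²·s⁴·A²] = kg⁻¹·m⁻²·s³·A²
  D. [electrical conductance] = kg⁻¹·m⁻²·s³·A²
All reduce to kg⁻¹·m⁻²·s³·A² except B., which is kg⁻¹·m⁻²·s⁴·A².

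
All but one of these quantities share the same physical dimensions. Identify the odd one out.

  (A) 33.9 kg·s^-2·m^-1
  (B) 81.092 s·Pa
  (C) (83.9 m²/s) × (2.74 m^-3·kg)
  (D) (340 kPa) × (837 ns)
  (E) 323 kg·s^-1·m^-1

In SI base units:
  (A) kg·m⁻¹·s⁻²
  (B) Pa·s = N·m⁻²·s = kg·m⁻¹·s⁻¹
  (C) [m²·s⁻¹] · [kg·m⁻³] = kg·m⁻¹·s⁻¹
  (D) [kg·m⁻¹·s⁻²] · [s] = kg·m⁻¹·s⁻¹
  (E) kg·m⁻¹·s⁻¹
All reduce to kg·m⁻¹·s⁻¹ except (A), which is kg·m⁻¹·s⁻².

(A)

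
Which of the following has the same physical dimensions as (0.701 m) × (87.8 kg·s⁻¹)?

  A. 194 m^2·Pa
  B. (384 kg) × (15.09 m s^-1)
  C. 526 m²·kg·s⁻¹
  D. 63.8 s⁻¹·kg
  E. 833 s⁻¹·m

B.

Reference: [m] · [kg·s⁻¹] = kg·m·s⁻¹.
Each option:
  A. Pa·m² = N·m⁻²·m² = kg·m·s⁻²
  B. [kg] · [m·s⁻¹] = kg·m·s⁻¹  ← same
  C. kg·m²·s⁻¹
  D. kg·s⁻¹
  E. m·s⁻¹
Only B. matches kg·m·s⁻¹.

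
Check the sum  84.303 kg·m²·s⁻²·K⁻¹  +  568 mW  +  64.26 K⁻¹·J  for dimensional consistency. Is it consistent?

Dimensions:
  84.303 kg·m²·s⁻²·K⁻¹:  kg·m²·s⁻²·K⁻¹
  568 mW:  W = J·s⁻¹ = kg·m²·s⁻³
  64.26 K⁻¹·J:  J·K⁻¹ = N·m·K⁻¹ = kg·m²·s⁻²·K⁻¹
The terms do not share a single dimension (kg·m²·s⁻²·K⁻¹ vs kg·m²·s⁻³).

No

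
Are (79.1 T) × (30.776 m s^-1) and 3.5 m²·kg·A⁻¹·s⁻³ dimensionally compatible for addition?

Dimensions:
  (79.1 T) × (30.776 m s^-1):  [kg·s⁻²·A⁻¹] · [m·s⁻¹] = kg·m·s⁻³·A⁻¹
  3.5 m²·kg·A⁻¹·s⁻³:  kg·m²·s⁻³·A⁻¹
kg·m·s⁻³·A⁻¹ ≠ kg·m²·s⁻³·A⁻¹, so they cannot be added.

No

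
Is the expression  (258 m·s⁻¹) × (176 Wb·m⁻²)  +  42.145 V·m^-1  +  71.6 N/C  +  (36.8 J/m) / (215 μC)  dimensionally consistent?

Expand each in SI base units:
  (258 m·s⁻¹) × (176 Wb·m⁻²):  [m·s⁻¹] · [kg·s⁻²·A⁻¹] = kg·m·s⁻³·A⁻¹
  42.145 V·m^-1:  V·m⁻¹ = J·C⁻¹·m⁻¹ = kg·m·s⁻³·A⁻¹
  71.6 N/C:  N·C⁻¹ = kg·m·s⁻²·(s·A)⁻¹ = kg·m·s⁻³·A⁻¹
  (36.8 J/m) / (215 μC):  [kg·m·s⁻²] / [s·A] = kg·m·s⁻³·A⁻¹
Every term reduces to kg·m·s⁻³·A⁻¹.

Yes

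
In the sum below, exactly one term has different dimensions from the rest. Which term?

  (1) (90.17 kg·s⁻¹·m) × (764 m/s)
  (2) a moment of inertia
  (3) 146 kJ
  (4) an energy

(2)

Reduce each to base SI dimensions:
  (1) [kg·m·s⁻¹] · [m·s⁻¹] = kg·m²·s⁻²
  (2) [moment of inertia] = kg·m²
  (3) J = N·m = kg·m²·s⁻²
  (4) [energy] = kg·m²·s⁻²
All reduce to kg·m²·s⁻² except (2), which is kg·m².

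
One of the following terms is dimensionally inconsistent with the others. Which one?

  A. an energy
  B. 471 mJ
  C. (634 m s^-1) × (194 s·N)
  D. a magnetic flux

D.

In SI base units:
  A. [energy] = kg·m²·s⁻²
  B. J = N·m = kg·m²·s⁻²
  C. [m·s⁻¹] · [kg·m·s⁻¹] = kg·m²·s⁻²
  D. [magnetic flux] = kg·m²·s⁻²·A⁻¹
All reduce to kg·m²·s⁻² except D., which is kg·m²·s⁻²·A⁻¹.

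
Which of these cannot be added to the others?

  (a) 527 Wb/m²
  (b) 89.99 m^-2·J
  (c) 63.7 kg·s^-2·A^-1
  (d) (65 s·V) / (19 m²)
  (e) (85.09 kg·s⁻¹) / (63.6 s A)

(b)

Expand each in SI base units:
  (a) Wb·m⁻² = V·s·m⁻² = kg·s⁻²·A⁻¹
  (b) J·m⁻² = N·m·m⁻² = kg·s⁻²
  (c) kg·s⁻²·A⁻¹
  (d) [kg·m²·s⁻²·A⁻¹] / [m²] = kg·s⁻²·A⁻¹
  (e) [kg·s⁻¹] / [s·A] = kg·s⁻²·A⁻¹
All reduce to kg·s⁻²·A⁻¹ except (b), which is kg·s⁻².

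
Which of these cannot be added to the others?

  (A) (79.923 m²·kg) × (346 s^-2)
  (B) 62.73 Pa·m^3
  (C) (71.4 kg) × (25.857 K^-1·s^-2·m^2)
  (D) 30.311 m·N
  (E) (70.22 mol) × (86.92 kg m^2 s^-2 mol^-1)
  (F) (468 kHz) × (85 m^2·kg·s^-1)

Expand each in SI base units:
  (A) [kg·m²] · [s⁻²] = kg·m²·s⁻²
  (B) Pa·m³ = N·m⁻²·m³ = kg·m²·s⁻²
  (C) [kg] · [m²·s⁻²·K⁻¹] = kg·m²·s⁻²·K⁻¹
  (D) N·m = kg·m·s⁻²·m = kg·m²·s⁻²
  (E) [mol] · [kg·m²·s⁻²·mol⁻¹] = kg·m²·s⁻²
  (F) [s⁻¹] · [kg·m²·s⁻¹] = kg·m²·s⁻²
All reduce to kg·m²·s⁻² except (C), which is kg·m²·s⁻²·K⁻¹.

(C)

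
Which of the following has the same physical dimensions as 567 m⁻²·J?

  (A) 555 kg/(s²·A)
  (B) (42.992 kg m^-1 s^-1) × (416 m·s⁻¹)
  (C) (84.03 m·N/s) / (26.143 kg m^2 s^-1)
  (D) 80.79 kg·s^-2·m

Reference: J·m⁻² = N·m·m⁻² = kg·s⁻².
Each option:
  (A) kg·s⁻²·A⁻¹
  (B) [kg·m⁻¹·s⁻¹] · [m·s⁻¹] = kg·s⁻²  ← same
  (C) [kg·m²·s⁻³] / [kg·m²·s⁻¹] = s⁻²
  (D) kg·m·s⁻²
Only (B) matches kg·s⁻².

(B)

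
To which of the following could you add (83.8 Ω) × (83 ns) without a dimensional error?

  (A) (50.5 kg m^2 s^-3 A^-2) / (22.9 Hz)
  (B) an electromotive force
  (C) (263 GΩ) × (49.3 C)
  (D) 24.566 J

(A)

Reference: [kg·m²·s⁻³·A⁻²] · [s] = kg·m²·s⁻²·A⁻².
Each option:
  (A) [kg·m²·s⁻³·A⁻²] / [s⁻¹] = kg·m²·s⁻²·A⁻²  ← same
  (B) [electromotive force] = kg·m²·s⁻³·A⁻¹
  (C) [kg·m²·s⁻³·A⁻²] · [s·A] = kg·m²·s⁻²·A⁻¹
  (D) J = N·m = kg·m²·s⁻²
Only (A) matches kg·m²·s⁻²·A⁻².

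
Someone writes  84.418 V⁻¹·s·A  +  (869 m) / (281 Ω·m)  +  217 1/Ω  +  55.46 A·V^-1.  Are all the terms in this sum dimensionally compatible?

Expand each in SI base units:
  84.418 V⁻¹·s·A:  A·s·V⁻¹ = A·s·(J·C⁻¹)⁻¹ = kg⁻¹·m⁻²·s⁴·A²
  (869 m) / (281 Ω·m):  [m] / [kg·m³·s⁻³·A⁻²] = kg⁻¹·m⁻²·s³·A²
  217 1/Ω:  Ω⁻¹ = (V·A⁻¹)⁻¹ = kg⁻¹·m⁻²·s³·A²
  55.46 A·V^-1:  A·V⁻¹ = A·(J·C⁻¹)⁻¹ = kg⁻¹·m⁻²·s³·A²
The terms do not share a single dimension (kg⁻¹·m⁻²·s³·A² vs kg⁻¹·m⁻²·s⁴·A²).

No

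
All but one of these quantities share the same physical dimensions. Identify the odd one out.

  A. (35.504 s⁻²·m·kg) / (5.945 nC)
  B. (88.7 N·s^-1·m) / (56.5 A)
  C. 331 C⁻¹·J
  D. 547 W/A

A.

Expand each in SI base units:
  A. [kg·m·s⁻²] / [s·A] = kg·m·s⁻³·A⁻¹
  B. [kg·m²·s⁻³] / [A] = kg·m²·s⁻³·A⁻¹
  C. J·C⁻¹ = N·m·(s·A)⁻¹ = kg·m²·s⁻³·A⁻¹
  D. W·A⁻¹ = J·s⁻¹·A⁻¹ = kg·m²·s⁻³·A⁻¹
All reduce to kg·m²·s⁻³·A⁻¹ except A., which is kg·m·s⁻³·A⁻¹.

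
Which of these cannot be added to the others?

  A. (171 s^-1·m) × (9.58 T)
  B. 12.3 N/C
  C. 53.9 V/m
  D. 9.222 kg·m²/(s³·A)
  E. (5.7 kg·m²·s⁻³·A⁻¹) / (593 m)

Work out the base dimensions of each:
  A. [m·s⁻¹] · [kg·s⁻²·A⁻¹] = kg·m·s⁻³·A⁻¹
  B. N·C⁻¹ = kg·m·s⁻²·(s·A)⁻¹ = kg·m·s⁻³·A⁻¹
  C. V·m⁻¹ = J·C⁻¹·m⁻¹ = kg·m·s⁻³·A⁻¹
  D. kg·m²·s⁻³·A⁻¹
  E. [kg·m²·s⁻³·A⁻¹] / [m] = kg·m·s⁻³·A⁻¹
All reduce to kg·m·s⁻³·A⁻¹ except D., which is kg·m²·s⁻³·A⁻¹.

D.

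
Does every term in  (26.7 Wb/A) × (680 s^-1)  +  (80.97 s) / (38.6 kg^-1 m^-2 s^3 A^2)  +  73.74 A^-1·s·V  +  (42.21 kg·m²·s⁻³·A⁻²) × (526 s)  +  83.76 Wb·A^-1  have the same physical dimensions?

In SI base units:
  (26.7 Wb/A) × (680 s^-1):  [kg·m²·s⁻²·A⁻²] · [s⁻¹] = kg·m²·s⁻³·A⁻²
  (80.97 s) / (38.6 kg^-1 m^-2 s^3 A^2):  [s] / [kg⁻¹·m⁻²·s³·A²] = kg·m²·s⁻²·A⁻²
  73.74 A^-1·s·V:  V·s·A⁻¹ = J·C⁻¹·s·A⁻¹ = kg·m²·s⁻²·A⁻²
  (42.21 kg·m²·s⁻³·A⁻²) × (526 s):  [kg·m²·s⁻³·A⁻²] · [s] = kg·m²·s⁻²·A⁻²
  83.76 Wb·A^-1:  Wb·A⁻¹ = V·s·A⁻¹ = kg·m²·s⁻²·A⁻²
The terms do not share a single dimension (kg·m²·s⁻²·A⁻² vs kg·m²·s⁻³·A⁻²).

No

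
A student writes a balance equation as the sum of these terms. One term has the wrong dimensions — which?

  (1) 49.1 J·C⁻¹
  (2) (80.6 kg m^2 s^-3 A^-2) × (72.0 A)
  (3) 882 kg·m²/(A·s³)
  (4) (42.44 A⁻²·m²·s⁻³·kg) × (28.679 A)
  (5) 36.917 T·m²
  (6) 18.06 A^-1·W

(5)

Expand each in SI base units:
  (1) J·C⁻¹ = N·m·(s·A)⁻¹ = kg·m²·s⁻³·A⁻¹
  (2) [kg·m²·s⁻³·A⁻²] · [A] = kg·m²·s⁻³·A⁻¹
  (3) kg·m²·s⁻³·A⁻¹
  (4) [kg·m²·s⁻³·A⁻²] · [A] = kg·m²·s⁻³·A⁻¹
  (5) T·m² = Wb·m⁻²·m² = kg·m²·s⁻²·A⁻¹
  (6) W·A⁻¹ = J·s⁻¹·A⁻¹ = kg·m²·s⁻³·A⁻¹
All reduce to kg·m²·s⁻³·A⁻¹ except (5), which is kg·m²·s⁻²·A⁻¹.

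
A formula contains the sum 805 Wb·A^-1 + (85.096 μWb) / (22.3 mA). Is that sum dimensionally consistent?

Yes

Reduce each to base SI dimensions:
  805 Wb·A^-1:  Wb·A⁻¹ = V·s·A⁻¹ = kg·m²·s⁻²·A⁻²
  (85.096 μWb) / (22.3 mA):  [kg·m²·s⁻²·A⁻¹] / [A] = kg·m²·s⁻²·A⁻²
Both are kg·m²·s⁻²·A⁻², so they have the same dimensions and can be added.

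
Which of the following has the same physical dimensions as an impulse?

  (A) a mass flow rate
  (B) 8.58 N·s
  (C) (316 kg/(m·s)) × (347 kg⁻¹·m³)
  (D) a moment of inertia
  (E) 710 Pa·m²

Reference: [impulse] = kg·m·s⁻¹.
Each option:
  (A) [mass flow rate] = kg·s⁻¹
  (B) N·s = kg·m·s⁻²·s = kg·m·s⁻¹  ← same
  (C) [kg·m⁻¹·s⁻¹] · [kg⁻¹·m³] = m²·s⁻¹
  (D) [moment of inertia] = kg·m²
  (E) Pa·m² = N·m⁻²·m² = kg·m·s⁻²
Only (B) matches kg·m·s⁻¹.

(B)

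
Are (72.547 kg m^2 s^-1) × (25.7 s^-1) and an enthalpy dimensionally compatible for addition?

Yes

Work out the base dimensions of each:
  (72.547 kg m^2 s^-1) × (25.7 s^-1):  [kg·m²·s⁻¹] · [s⁻¹] = kg·m²·s⁻²
  an enthalpy:  [enthalpy] = kg·m²·s⁻²
Both are kg·m²·s⁻², so they have the same dimensions and can be added.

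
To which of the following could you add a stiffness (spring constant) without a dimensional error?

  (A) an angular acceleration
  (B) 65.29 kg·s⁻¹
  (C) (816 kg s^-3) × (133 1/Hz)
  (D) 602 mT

(C)

Reference: [stiffness (spring constant)] = kg·s⁻².
Each option:
  (A) [angular acceleration] = s⁻²
  (B) kg·s⁻¹
  (C) [kg·s⁻³] · [s] = kg·s⁻²  ← same
  (D) T = Wb·m⁻² = kg·s⁻²·A⁻¹
Only (C) matches kg·s⁻².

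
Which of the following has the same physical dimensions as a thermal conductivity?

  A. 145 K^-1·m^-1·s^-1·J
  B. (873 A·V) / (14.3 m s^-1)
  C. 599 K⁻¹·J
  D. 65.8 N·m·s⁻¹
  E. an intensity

A.

Reference: [thermal conductivity] = kg·m·s⁻³·K⁻¹.
Each option:
  A. J·s⁻¹·m⁻¹·K⁻¹ = N·m·s⁻¹·m⁻¹·K⁻¹ = kg·m·s⁻³·K⁻¹  ← same
  B. [kg·m²·s⁻³] / [m·s⁻¹] = kg·m·s⁻²
  C. J·K⁻¹ = N·m·K⁻¹ = kg·m²·s⁻²·K⁻¹
  D. N·m·s⁻¹ = kg·m·s⁻²·m·s⁻¹ = kg·m²·s⁻³
  E. [intensity] = kg·s⁻³
Only A. matches kg·m·s⁻³·K⁻¹.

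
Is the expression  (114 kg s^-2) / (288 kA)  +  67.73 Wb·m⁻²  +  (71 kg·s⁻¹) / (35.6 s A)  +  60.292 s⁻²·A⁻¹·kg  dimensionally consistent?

Dimensions:
  (114 kg s^-2) / (288 kA):  [kg·s⁻²] / [A] = kg·s⁻²·A⁻¹
  67.73 Wb·m⁻²:  Wb·m⁻² = V·s·m⁻² = kg·s⁻²·A⁻¹
  (71 kg·s⁻¹) / (35.6 s A):  [kg·s⁻¹] / [s·A] = kg·s⁻²·A⁻¹
  60.292 s⁻²·A⁻¹·kg:  kg·s⁻²·A⁻¹
Every term reduces to kg·s⁻²·A⁻¹.

Yes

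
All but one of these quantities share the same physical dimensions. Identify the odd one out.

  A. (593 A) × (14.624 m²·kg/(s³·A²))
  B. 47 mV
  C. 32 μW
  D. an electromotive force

Expand each in SI base units:
  A. [A] · [kg·m²·s⁻³·A⁻²] = kg·m²·s⁻³·A⁻¹
  B. V = J·C⁻¹ = kg·m²·s⁻³·A⁻¹
  C. W = J·s⁻¹ = kg·m²·s⁻³
  D. [electromotive force] = kg·m²·s⁻³·A⁻¹
All reduce to kg·m²·s⁻³·A⁻¹ except C., which is kg·m²·s⁻³.

C.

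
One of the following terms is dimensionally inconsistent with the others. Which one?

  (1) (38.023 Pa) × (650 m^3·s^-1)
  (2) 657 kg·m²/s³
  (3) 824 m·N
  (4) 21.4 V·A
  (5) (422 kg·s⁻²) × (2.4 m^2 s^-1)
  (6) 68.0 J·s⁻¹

Reduce each to base SI dimensions:
  (1) [kg·m⁻¹·s⁻²] · [m³·s⁻¹] = kg·m²·s⁻³
  (2) kg·m²·s⁻³
  (3) N·m = kg·m·s⁻²·m = kg·m²·s⁻²
  (4) V·A = J·C⁻¹·A = kg·m²·s⁻³
  (5) [kg·s⁻²] · [m²·s⁻¹] = kg·m²·s⁻³
  (6) J·s⁻¹ = N·m·s⁻¹ = kg·m²·s⁻³
All reduce to kg·m²·s⁻³ except (3), which is kg·m²·s⁻².

(3)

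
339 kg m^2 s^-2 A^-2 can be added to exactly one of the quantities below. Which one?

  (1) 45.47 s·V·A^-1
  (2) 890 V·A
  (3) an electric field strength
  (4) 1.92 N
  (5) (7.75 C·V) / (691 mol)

(1)

Reference: kg·m²·s⁻²·A⁻².
Each option:
  (1) V·s·A⁻¹ = J·C⁻¹·s·A⁻¹ = kg·m²·s⁻²·A⁻²  ← same
  (2) V·A = J·C⁻¹·A = kg·m²·s⁻³
  (3) [electric field strength] = kg·m·s⁻³·A⁻¹
  (4) N = kg·m·s⁻²
  (5) [kg·m²·s⁻²] / [mol] = kg·m²·s⁻²·mol⁻¹
Only (1) matches kg·m²·s⁻²·A⁻².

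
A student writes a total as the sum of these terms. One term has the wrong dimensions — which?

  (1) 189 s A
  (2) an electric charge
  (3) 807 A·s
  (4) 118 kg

(4)

Reduce each to base SI dimensions:
  (1) s·A
  (2) [electric charge] = s·A
  (3) A·s = s·A
  (4) kg
All reduce to s·A except (4), which is kg.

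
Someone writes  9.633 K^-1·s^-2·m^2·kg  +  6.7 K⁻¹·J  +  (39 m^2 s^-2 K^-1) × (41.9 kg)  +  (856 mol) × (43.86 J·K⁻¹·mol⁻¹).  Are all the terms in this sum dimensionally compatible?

Reduce each to base SI dimensions:
  9.633 K^-1·s^-2·m^2·kg:  kg·m²·s⁻²·K⁻¹
  6.7 K⁻¹·J:  J·K⁻¹ = N·m·K⁻¹ = kg·m²·s⁻²·K⁻¹
  (39 m^2 s^-2 K^-1) × (41.9 kg):  [m²·s⁻²·K⁻¹] · [kg] = kg·m²·s⁻²·K⁻¹
  (856 mol) × (43.86 J·K⁻¹·mol⁻¹):  [mol] · [kg·m²·s⁻²·K⁻¹·mol⁻¹] = kg·m²·s⁻²·K⁻¹
Every term reduces to kg·m²·s⁻²·K⁻¹.

Yes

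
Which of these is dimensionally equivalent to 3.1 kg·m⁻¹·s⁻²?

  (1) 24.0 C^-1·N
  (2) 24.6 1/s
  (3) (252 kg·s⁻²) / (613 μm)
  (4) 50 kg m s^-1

Reference: kg·m⁻¹·s⁻².
Each option:
  (1) N·C⁻¹ = kg·m·s⁻²·(s·A)⁻¹ = kg·m·s⁻³·A⁻¹
  (2) s⁻¹
  (3) [kg·s⁻²] / [m] = kg·m⁻¹·s⁻²  ← same
  (4) kg·m·s⁻¹
Only (3) matches kg·m⁻¹·s⁻².

(3)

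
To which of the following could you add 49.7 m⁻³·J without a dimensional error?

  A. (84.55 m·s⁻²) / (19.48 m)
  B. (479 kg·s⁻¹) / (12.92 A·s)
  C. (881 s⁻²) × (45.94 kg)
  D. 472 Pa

D.

Reference: J·m⁻³ = N·m·m⁻³ = kg·m⁻¹·s⁻².
Each option:
  A. [m·s⁻²] / [m] = s⁻²
  B. [kg·s⁻¹] / [s·A] = kg·s⁻²·A⁻¹
  C. [s⁻²] · [kg] = kg·s⁻²
  D. Pa = N·m⁻² = kg·m⁻¹·s⁻²  ← same
Only D. matches kg·m⁻¹·s⁻².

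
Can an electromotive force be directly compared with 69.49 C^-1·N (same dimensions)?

No

In SI base units:
  an electromotive force:  [electromotive force] = kg·m²·s⁻³·A⁻¹
  69.49 C^-1·N:  N·C⁻¹ = kg·m·s⁻²·(s·A)⁻¹ = kg·m·s⁻³·A⁻¹
kg·m²·s⁻³·A⁻¹ ≠ kg·m·s⁻³·A⁻¹, so they cannot be added.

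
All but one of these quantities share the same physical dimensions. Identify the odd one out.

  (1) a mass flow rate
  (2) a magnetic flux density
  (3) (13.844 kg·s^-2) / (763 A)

In SI base units:
  (1) [mass flow rate] = kg·s⁻¹
  (2) [magnetic flux density] = kg·s⁻²·A⁻¹
  (3) [kg·s⁻²] / [A] = kg·s⁻²·A⁻¹
All reduce to kg·s⁻²·A⁻¹ except (1), which is kg·s⁻¹.

(1)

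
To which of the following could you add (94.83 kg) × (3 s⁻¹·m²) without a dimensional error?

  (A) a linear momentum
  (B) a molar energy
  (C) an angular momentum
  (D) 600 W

Reference: [kg] · [m²·s⁻¹] = kg·m²·s⁻¹.
Each option:
  (A) [linear momentum] = kg·m·s⁻¹
  (B) [molar energy] = kg·m²·s⁻²·mol⁻¹
  (C) [angular momentum] = kg·m²·s⁻¹  ← same
  (D) W = J·s⁻¹ = kg·m²·s⁻³
Only (C) matches kg·m²·s⁻¹.

(C)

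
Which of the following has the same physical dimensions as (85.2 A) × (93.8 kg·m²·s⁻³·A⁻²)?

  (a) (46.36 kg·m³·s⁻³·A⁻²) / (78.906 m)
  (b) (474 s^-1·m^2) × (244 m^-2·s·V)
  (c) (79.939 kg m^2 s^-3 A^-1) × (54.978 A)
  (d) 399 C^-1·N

(b)

Reference: [A] · [kg·m²·s⁻³·A⁻²] = kg·m²·s⁻³·A⁻¹.
Each option:
  (a) [kg·m³·s⁻³·A⁻²] / [m] = kg·m²·s⁻³·A⁻²
  (b) [m²·s⁻¹] · [kg·s⁻²·A⁻¹] = kg·m²·s⁻³·A⁻¹  ← same
  (c) [kg·m²·s⁻³·A⁻¹] · [A] = kg·m²·s⁻³
  (d) N·C⁻¹ = kg·m·s⁻²·(s·A)⁻¹ = kg·m·s⁻³·A⁻¹
Only (b) matches kg·m²·s⁻³·A⁻¹.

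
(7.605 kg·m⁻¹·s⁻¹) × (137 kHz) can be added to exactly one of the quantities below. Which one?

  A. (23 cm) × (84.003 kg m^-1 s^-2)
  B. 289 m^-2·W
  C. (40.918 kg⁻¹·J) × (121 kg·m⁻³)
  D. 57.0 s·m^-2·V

C.

Reference: [kg·m⁻¹·s⁻¹] · [s⁻¹] = kg·m⁻¹·s⁻².
Each option:
  A. [m] · [kg·m⁻¹·s⁻²] = kg·s⁻²
  B. W·m⁻² = J·s⁻¹·m⁻² = kg·s⁻³
  C. [m²·s⁻²] · [kg·m⁻³] = kg·m⁻¹·s⁻²  ← same
  D. V·s·m⁻² = J·C⁻¹·s·m⁻² = kg·s⁻²·A⁻¹
Only C. matches kg·m⁻¹·s⁻².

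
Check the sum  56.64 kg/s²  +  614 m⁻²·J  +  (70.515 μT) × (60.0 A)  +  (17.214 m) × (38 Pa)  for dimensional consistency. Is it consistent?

Dimensions:
  56.64 kg/s²:  kg·s⁻²
  614 m⁻²·J:  J·m⁻² = N·m·m⁻² = kg·s⁻²
  (70.515 μT) × (60.0 A):  [kg·s⁻²·A⁻¹] · [A] = kg·s⁻²
  (17.214 m) × (38 Pa):  [m] · [kg·m⁻¹·s⁻²] = kg·s⁻²
Every term reduces to kg·s⁻².

Yes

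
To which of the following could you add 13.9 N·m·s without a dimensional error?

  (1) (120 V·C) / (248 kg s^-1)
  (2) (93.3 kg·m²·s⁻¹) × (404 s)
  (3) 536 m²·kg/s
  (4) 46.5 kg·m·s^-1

(3)

Reference: N·m·s = kg·m·s⁻²·m·s = kg·m²·s⁻¹.
Each option:
  (1) [kg·m²·s⁻²] / [kg·s⁻¹] = m²·s⁻¹
  (2) [kg·m²·s⁻¹] · [s] = kg·m²
  (3) kg·m²·s⁻¹  ← same
  (4) kg·m·s⁻¹
Only (3) matches kg·m²·s⁻¹.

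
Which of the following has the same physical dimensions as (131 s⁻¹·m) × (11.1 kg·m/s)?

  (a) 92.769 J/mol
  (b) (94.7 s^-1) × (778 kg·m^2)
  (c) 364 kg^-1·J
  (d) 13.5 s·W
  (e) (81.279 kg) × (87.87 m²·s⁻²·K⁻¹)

Reference: [m·s⁻¹] · [kg·m·s⁻¹] = kg·m²·s⁻².
Each option:
  (a) J·mol⁻¹ = N·m·mol⁻¹ = kg·m²·s⁻²·mol⁻¹
  (b) [s⁻¹] · [kg·m²] = kg·m²·s⁻¹
  (c) J·kg⁻¹ = N·m·kg⁻¹ = m²·s⁻²
  (d) W·s = J·s⁻¹·s = kg·m²·s⁻²  ← same
  (e) [kg] · [m²·s⁻²·K⁻¹] = kg·m²·s⁻²·K⁻¹
Only (d) matches kg·m²·s⁻².

(d)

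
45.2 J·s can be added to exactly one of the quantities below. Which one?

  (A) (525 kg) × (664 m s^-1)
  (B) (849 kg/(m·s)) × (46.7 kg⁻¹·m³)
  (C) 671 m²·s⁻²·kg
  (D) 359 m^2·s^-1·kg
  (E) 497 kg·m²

(D)

Reference: J·s = N·m·s = kg·m²·s⁻¹.
Each option:
  (A) [kg] · [m·s⁻¹] = kg·m·s⁻¹
  (B) [kg·m⁻¹·s⁻¹] · [kg⁻¹·m³] = m²·s⁻¹
  (C) kg·m²·s⁻²
  (D) kg·m²·s⁻¹  ← same
  (E) kg·m²
Only (D) matches kg·m²·s⁻¹.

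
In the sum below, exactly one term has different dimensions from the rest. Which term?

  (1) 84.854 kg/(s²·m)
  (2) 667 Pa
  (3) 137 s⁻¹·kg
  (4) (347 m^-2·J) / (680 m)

Expand each in SI base units:
  (1) kg·m⁻¹·s⁻²
  (2) Pa = N·m⁻² = kg·m⁻¹·s⁻²
  (3) kg·s⁻¹
  (4) [kg·s⁻²] / [m] = kg·m⁻¹·s⁻²
All reduce to kg·m⁻¹·s⁻² except (3), which is kg·s⁻¹.

(3)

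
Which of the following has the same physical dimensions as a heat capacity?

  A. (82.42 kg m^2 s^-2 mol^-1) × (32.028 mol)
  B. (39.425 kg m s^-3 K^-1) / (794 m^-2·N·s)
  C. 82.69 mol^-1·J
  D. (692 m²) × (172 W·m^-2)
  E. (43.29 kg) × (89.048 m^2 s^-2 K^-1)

Reference: [heat capacity] = kg·m²·s⁻²·K⁻¹.
Each option:
  A. [kg·m²·s⁻²·mol⁻¹] · [mol] = kg·m²·s⁻²
  B. [kg·m·s⁻³·K⁻¹] / [kg·m⁻¹·s⁻¹] = m²·s⁻²·K⁻¹
  C. J·mol⁻¹ = N·m·mol⁻¹ = kg·m²·s⁻²·mol⁻¹
  D. [m²] · [kg·s⁻³] = kg·m²·s⁻³
  E. [kg] · [m²·s⁻²·K⁻¹] = kg·m²·s⁻²·K⁻¹  ← same
Only E. matches kg·m²·s⁻²·K⁻¹.

E.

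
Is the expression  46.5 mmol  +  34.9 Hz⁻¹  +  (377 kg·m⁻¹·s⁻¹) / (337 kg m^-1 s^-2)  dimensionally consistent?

No

Reduce each to base SI dimensions:
  46.5 mmol:  mol
  34.9 Hz⁻¹:  Hz⁻¹ = (s⁻¹)⁻¹ = s
  (377 kg·m⁻¹·s⁻¹) / (337 kg m^-1 s^-2):  [kg·m⁻¹·s⁻¹] / [kg·m⁻¹·s⁻²] = s
The terms do not share a single dimension (mol vs s).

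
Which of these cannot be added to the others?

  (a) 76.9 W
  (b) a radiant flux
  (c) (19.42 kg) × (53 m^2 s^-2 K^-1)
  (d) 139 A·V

(c)

Expand each in SI base units:
  (a) W = J·s⁻¹ = kg·m²·s⁻³
  (b) [radiant flux] = kg·m²·s⁻³
  (c) [kg] · [m²·s⁻²·K⁻¹] = kg·m²·s⁻²·K⁻¹
  (d) V·A = J·C⁻¹·A = kg·m²·s⁻³
All reduce to kg·m²·s⁻³ except (c), which is kg·m²·s⁻²·K⁻¹.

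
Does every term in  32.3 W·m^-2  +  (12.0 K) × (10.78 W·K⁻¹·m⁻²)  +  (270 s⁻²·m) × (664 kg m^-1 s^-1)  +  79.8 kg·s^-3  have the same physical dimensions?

Yes

In SI base units:
  32.3 W·m^-2:  W·m⁻² = J·s⁻¹·m⁻² = kg·s⁻³
  (12.0 K) × (10.78 W·K⁻¹·m⁻²):  [K] · [kg·s⁻³·K⁻¹] = kg·s⁻³
  (270 s⁻²·m) × (664 kg m^-1 s^-1):  [m·s⁻²] · [kg·m⁻¹·s⁻¹] = kg·s⁻³
  79.8 kg·s^-3:  kg·s⁻³
Every term reduces to kg·s⁻³.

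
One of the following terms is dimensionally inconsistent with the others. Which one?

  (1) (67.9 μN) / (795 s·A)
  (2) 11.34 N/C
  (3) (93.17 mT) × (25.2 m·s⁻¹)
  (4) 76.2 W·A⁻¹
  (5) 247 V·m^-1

(4)

Work out the base dimensions of each:
  (1) [kg·m·s⁻²] / [s·A] = kg·m·s⁻³·A⁻¹
  (2) N·C⁻¹ = kg·m·s⁻²·(s·A)⁻¹ = kg·m·s⁻³·A⁻¹
  (3) [kg·s⁻²·A⁻¹] · [m·s⁻¹] = kg·m·s⁻³·A⁻¹
  (4) W·A⁻¹ = J·s⁻¹·A⁻¹ = kg·m²·s⁻³·A⁻¹
  (5) V·m⁻¹ = J·C⁻¹·m⁻¹ = kg·m·s⁻³·A⁻¹
All reduce to kg·m·s⁻³·A⁻¹ except (4), which is kg·m²·s⁻³·A⁻¹.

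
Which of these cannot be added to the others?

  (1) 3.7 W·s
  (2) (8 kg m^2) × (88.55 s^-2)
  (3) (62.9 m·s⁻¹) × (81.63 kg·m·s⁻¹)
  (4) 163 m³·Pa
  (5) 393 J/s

(5)

In SI base units:
  (1) W·s = J·s⁻¹·s = kg·m²·s⁻²
  (2) [kg·m²] · [s⁻²] = kg·m²·s⁻²
  (3) [m·s⁻¹] · [kg·m·s⁻¹] = kg·m²·s⁻²
  (4) Pa·m³ = N·m⁻²·m³ = kg·m²·s⁻²
  (5) J·s⁻¹ = N·m·s⁻¹ = kg·m²·s⁻³
All reduce to kg·m²·s⁻² except (5), which is kg·m²·s⁻³.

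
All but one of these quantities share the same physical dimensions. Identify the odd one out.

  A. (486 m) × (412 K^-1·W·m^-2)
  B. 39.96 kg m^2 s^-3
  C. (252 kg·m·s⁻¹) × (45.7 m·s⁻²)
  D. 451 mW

Reduce each to base SI dimensions:
  A. [m] · [kg·s⁻³·K⁻¹] = kg·m·s⁻³·K⁻¹
  B. kg·m²·s⁻³
  C. [kg·m·s⁻¹] · [m·s⁻²] = kg·m²·s⁻³
  D. W = J·s⁻¹ = kg·m²·s⁻³
All reduce to kg·m²·s⁻³ except A., which is kg·m·s⁻³·K⁻¹.

A.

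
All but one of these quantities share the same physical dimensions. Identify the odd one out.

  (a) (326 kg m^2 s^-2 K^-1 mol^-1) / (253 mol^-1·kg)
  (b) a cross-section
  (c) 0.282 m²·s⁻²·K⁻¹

Dimensions:
  (a) [kg·m²·s⁻²·K⁻¹·mol⁻¹] / [kg·mol⁻¹] = m²·s⁻²·K⁻¹
  (b) [cross-section] = m²
  (c) m²·s⁻²·K⁻¹
All reduce to m²·s⁻²·K⁻¹ except (b), which is m².

(b)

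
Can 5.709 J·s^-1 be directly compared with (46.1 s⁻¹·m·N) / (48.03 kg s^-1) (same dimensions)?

Expand each in SI base units:
  5.709 J·s^-1:  J·s⁻¹ = N·m·s⁻¹ = kg·m²·s⁻³
  (46.1 s⁻¹·m·N) / (48.03 kg s^-1):  [kg·m²·s⁻³] / [kg·s⁻¹] = m²·s⁻²
kg·m²·s⁻³ ≠ m²·s⁻², so they cannot be added.

No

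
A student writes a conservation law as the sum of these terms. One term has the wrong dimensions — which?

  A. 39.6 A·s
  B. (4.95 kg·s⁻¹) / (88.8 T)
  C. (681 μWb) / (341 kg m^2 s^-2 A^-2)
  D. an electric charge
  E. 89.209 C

Dimensions:
  A. A·s = s·A
  B. [kg·s⁻¹] / [kg·s⁻²·A⁻¹] = s·A
  C. [kg·m²·s⁻²·A⁻¹] / [kg·m²·s⁻²·A⁻²] = A
  D. [electric charge] = s·A
  E. C = s·A
All reduce to s·A except C., which is A.

C.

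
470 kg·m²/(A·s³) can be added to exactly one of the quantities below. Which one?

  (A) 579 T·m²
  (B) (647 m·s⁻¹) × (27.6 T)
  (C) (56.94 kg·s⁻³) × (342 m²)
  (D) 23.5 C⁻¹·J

Reference: kg·m²·s⁻³·A⁻¹.
Each option:
  (A) T·m² = Wb·m⁻²·m² = kg·m²·s⁻²·A⁻¹
  (B) [m·s⁻¹] · [kg·s⁻²·A⁻¹] = kg·m·s⁻³·A⁻¹
  (C) [kg·s⁻³] · [m²] = kg·m²·s⁻³
  (D) J·C⁻¹ = N·m·(s·A)⁻¹ = kg·m²·s⁻³·A⁻¹  ← same
Only (D) matches kg·m²·s⁻³·A⁻¹.

(D)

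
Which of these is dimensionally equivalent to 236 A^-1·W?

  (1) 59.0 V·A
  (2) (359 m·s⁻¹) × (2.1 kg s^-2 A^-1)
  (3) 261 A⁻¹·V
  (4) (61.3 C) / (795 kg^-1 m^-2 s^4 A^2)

Reference: W·A⁻¹ = J·s⁻¹·A⁻¹ = kg·m²·s⁻³·A⁻¹.
Each option:
  (1) V·A = J·C⁻¹·A = kg·m²·s⁻³
  (2) [m·s⁻¹] · [kg·s⁻²·A⁻¹] = kg·m·s⁻³·A⁻¹
  (3) V·A⁻¹ = J·C⁻¹·A⁻¹ = kg·m²·s⁻³·A⁻²
  (4) [s·A] / [kg⁻¹·m⁻²·s⁴·A²] = kg·m²·s⁻³·A⁻¹  ← same
Only (4) matches kg·m²·s⁻³·A⁻¹.

(4)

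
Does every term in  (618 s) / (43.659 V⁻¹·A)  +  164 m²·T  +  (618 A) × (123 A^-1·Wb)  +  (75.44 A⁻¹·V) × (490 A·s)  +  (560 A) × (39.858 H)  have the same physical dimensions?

Expand each in SI base units:
  (618 s) / (43.659 V⁻¹·A):  [s] / [kg⁻¹·m⁻²·s³·A²] = kg·m²·s⁻²·A⁻²
  164 m²·T:  T·m² = Wb·m⁻²·m² = kg·m²·s⁻²·A⁻¹
  (618 A) × (123 A^-1·Wb):  [A] · [kg·m²·s⁻²·A⁻²] = kg·m²·s⁻²·A⁻¹
  (75.44 A⁻¹·V) × (490 A·s):  [kg·m²·s⁻³·A⁻²] · [s·A] = kg·m²·s⁻²·A⁻¹
  (560 A) × (39.858 H):  [A] · [kg·m²·s⁻²·A⁻²] = kg·m²·s⁻²·A⁻¹
The terms do not share a single dimension (kg·m²·s⁻²·A⁻² vs kg·m²·s⁻²·A⁻¹).

No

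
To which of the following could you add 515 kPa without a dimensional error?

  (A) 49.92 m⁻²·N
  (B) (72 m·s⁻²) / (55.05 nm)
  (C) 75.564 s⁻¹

Reference: Pa = N·m⁻² = kg·m⁻¹·s⁻².
Each option:
  (A) N·m⁻² = kg·m·s⁻²·m⁻² = kg·m⁻¹·s⁻²  ← same
  (B) [m·s⁻²] / [m] = s⁻²
  (C) s⁻¹
Only (A) matches kg·m⁻¹·s⁻².

(A)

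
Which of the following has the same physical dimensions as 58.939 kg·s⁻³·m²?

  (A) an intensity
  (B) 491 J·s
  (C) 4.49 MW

Reference: kg·m²·s⁻³.
Each option:
  (A) [intensity] = kg·s⁻³
  (B) J·s = N·m·s = kg·m²·s⁻¹
  (C) W = J·s⁻¹ = kg·m²·s⁻³  ← same
Only (C) matches kg·m²·s⁻³.

(C)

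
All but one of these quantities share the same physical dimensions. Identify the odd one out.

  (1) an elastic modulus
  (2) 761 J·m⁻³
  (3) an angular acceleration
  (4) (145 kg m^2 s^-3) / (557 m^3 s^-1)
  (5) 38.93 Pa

(3)

Expand each in SI base units:
  (1) [elastic modulus] = kg·m⁻¹·s⁻²
  (2) J·m⁻³ = N·m·m⁻³ = kg·m⁻¹·s⁻²
  (3) [angular acceleration] = s⁻²
  (4) [kg·m²·s⁻³] / [m³·s⁻¹] = kg·m⁻¹·s⁻²
  (5) Pa = N·m⁻² = kg·m⁻¹·s⁻²
All reduce to kg·m⁻¹·s⁻² except (3), which is s⁻².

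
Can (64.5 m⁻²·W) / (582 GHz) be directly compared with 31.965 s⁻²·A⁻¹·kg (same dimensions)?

No

In SI base units:
  (64.5 m⁻²·W) / (582 GHz):  [kg·s⁻³] / [s⁻¹] = kg·s⁻²
  31.965 s⁻²·A⁻¹·kg:  kg·s⁻²·A⁻¹
kg·s⁻² ≠ kg·s⁻²·A⁻¹, so they cannot be added.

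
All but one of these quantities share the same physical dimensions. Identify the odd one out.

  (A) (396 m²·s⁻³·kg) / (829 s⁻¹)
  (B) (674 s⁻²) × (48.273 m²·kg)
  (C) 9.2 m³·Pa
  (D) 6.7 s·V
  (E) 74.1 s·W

(D)

Expand each in SI base units:
  (A) [kg·m²·s⁻³] / [s⁻¹] = kg·m²·s⁻²
  (B) [s⁻²] · [kg·m²] = kg·m²·s⁻²
  (C) Pa·m³ = N·m⁻²·m³ = kg·m²·s⁻²
  (D) V·s = J·C⁻¹·s = kg·m²·s⁻²·A⁻¹
  (E) W·s = J·s⁻¹·s = kg·m²·s⁻²
All reduce to kg·m²·s⁻² except (D), which is kg·m²·s⁻²·A⁻¹.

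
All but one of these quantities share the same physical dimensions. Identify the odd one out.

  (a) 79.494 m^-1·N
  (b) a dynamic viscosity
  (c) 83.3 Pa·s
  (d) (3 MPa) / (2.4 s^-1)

Reduce each to base SI dimensions:
  (a) N·m⁻¹ = kg·m·s⁻²·m⁻¹ = kg·s⁻²
  (b) [dynamic viscosity] = kg·m⁻¹·s⁻¹
  (c) Pa·s = N·m⁻²·s = kg·m⁻¹·s⁻¹
  (d) [kg·m⁻¹·s⁻²] / [s⁻¹] = kg·m⁻¹·s⁻¹
All reduce to kg·m⁻¹·s⁻¹ except (a), which is kg·s⁻².

(a)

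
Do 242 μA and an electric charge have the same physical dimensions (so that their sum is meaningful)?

No

Expand each in SI base units:
  242 μA:  A
  an electric charge:  [electric charge] = s·A
A ≠ s·A, so they cannot be added.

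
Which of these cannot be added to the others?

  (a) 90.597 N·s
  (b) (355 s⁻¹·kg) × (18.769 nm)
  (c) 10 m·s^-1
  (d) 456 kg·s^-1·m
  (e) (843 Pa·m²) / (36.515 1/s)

Work out the base dimensions of each:
  (a) N·s = kg·m·s⁻²·s = kg·m·s⁻¹
  (b) [kg·s⁻¹] · [m] = kg·m·s⁻¹
  (c) m·s⁻¹
  (d) kg·m·s⁻¹
  (e) [kg·m·s⁻²] / [s⁻¹] = kg·m·s⁻¹
All reduce to kg·m·s⁻¹ except (c), which is m·s⁻¹.

(c)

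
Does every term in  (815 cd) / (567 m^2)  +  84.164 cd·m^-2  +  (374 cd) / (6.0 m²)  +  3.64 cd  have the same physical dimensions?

Work out the base dimensions of each:
  (815 cd) / (567 m^2):  [cd] / [m²] = m⁻²·cd
  84.164 cd·m^-2:  cd·m⁻² = m⁻²·cd
  (374 cd) / (6.0 m²):  [cd] / [m²] = m⁻²·cd
  3.64 cd:  cd
The terms do not share a single dimension (cd vs m⁻²·cd).

No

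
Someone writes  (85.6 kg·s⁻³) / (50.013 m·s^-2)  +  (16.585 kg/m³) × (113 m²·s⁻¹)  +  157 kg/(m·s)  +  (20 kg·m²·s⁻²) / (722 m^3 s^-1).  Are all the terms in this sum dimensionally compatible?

Reduce each to base SI dimensions:
  (85.6 kg·s⁻³) / (50.013 m·s^-2):  [kg·s⁻³] / [m·s⁻²] = kg·m⁻¹·s⁻¹
  (16.585 kg/m³) × (113 m²·s⁻¹):  [kg·m⁻³] · [m²·s⁻¹] = kg·m⁻¹·s⁻¹
  157 kg/(m·s):  kg·m⁻¹·s⁻¹
  (20 kg·m²·s⁻²) / (722 m^3 s^-1):  [kg·m²·s⁻²] / [m³·s⁻¹] = kg·m⁻¹·s⁻¹
Every term reduces to kg·m⁻¹·s⁻¹.

Yes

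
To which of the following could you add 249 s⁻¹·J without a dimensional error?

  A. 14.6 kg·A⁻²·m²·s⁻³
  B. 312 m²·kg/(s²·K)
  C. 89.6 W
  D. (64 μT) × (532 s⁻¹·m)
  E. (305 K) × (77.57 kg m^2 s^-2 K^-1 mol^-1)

C.

Reference: J·s⁻¹ = N·m·s⁻¹ = kg·m²·s⁻³.
Each option:
  A. kg·m²·s⁻³·A⁻²
  B. kg·m²·s⁻²·K⁻¹
  C. W = J·s⁻¹ = kg·m²·s⁻³  ← same
  D. [kg·s⁻²·A⁻¹] · [m·s⁻¹] = kg·m·s⁻³·A⁻¹
  E. [K] · [kg·m²·s⁻²·K⁻¹·mol⁻¹] = kg·m²·s⁻²·mol⁻¹
Only C. matches kg·m²·s⁻³.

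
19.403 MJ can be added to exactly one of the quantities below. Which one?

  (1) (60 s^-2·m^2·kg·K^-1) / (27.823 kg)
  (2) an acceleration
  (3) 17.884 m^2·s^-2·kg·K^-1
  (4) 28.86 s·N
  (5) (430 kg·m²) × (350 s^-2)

(5)

Reference: J = N·m = kg·m²·s⁻².
Each option:
  (1) [kg·m²·s⁻²·K⁻¹] / [kg] = m²·s⁻²·K⁻¹
  (2) [acceleration] = m·s⁻²
  (3) kg·m²·s⁻²·K⁻¹
  (4) N·s = kg·m·s⁻²·s = kg·m·s⁻¹
  (5) [kg·m²] · [s⁻²] = kg·m²·s⁻²  ← same
Only (5) matches kg·m²·s⁻².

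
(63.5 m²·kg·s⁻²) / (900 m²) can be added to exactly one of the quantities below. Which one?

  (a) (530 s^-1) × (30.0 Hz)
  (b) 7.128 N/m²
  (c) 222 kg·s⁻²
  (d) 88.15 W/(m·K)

(c)

Reference: [kg·m²·s⁻²] / [m²] = kg·s⁻².
Each option:
  (a) [s⁻¹] · [s⁻¹] = s⁻²
  (b) N·m⁻² = kg·m·s⁻²·m⁻² = kg·m⁻¹·s⁻²
  (c) kg·s⁻²  ← same
  (d) W·m⁻¹·K⁻¹ = J·s⁻¹·m⁻¹·K⁻¹ = kg·m·s⁻³·K⁻¹
Only (c) matches kg·s⁻².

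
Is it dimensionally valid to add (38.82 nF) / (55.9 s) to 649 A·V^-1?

Expand each in SI base units:
  (38.82 nF) / (55.9 s):  [kg⁻¹·m⁻²·s⁴·A²] / [s] = kg⁻¹·m⁻²·s³·A²
  649 A·V^-1:  A·V⁻¹ = A·(J·C⁻¹)⁻¹ = kg⁻¹·m⁻²·s³·A²
Both are kg⁻¹·m⁻²·s³·A², so they have the same dimensions and can be added.

Yes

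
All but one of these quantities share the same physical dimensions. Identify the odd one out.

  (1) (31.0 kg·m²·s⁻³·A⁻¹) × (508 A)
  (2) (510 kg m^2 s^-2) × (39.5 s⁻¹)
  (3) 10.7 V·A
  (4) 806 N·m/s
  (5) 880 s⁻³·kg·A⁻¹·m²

(5)

Reduce each to base SI dimensions:
  (1) [kg·m²·s⁻³·A⁻¹] · [A] = kg·m²·s⁻³
  (2) [kg·m²·s⁻²] · [s⁻¹] = kg·m²·s⁻³
  (3) V·A = J·C⁻¹·A = kg·m²·s⁻³
  (4) N·m·s⁻¹ = kg·m·s⁻²·m·s⁻¹ = kg·m²·s⁻³
  (5) kg·m²·s⁻³·A⁻¹
All reduce to kg·m²·s⁻³ except (5), which is kg·m²·s⁻³·A⁻¹.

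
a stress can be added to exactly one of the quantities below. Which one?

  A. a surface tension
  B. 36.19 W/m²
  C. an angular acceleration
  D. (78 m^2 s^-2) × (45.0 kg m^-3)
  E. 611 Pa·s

D.

Reference: [stress] = kg·m⁻¹·s⁻².
Each option:
  A. [surface tension] = kg·s⁻²
  B. W·m⁻² = J·s⁻¹·m⁻² = kg·s⁻³
  C. [angular acceleration] = s⁻²
  D. [m²·s⁻²] · [kg·m⁻³] = kg·m⁻¹·s⁻²  ← same
  E. Pa·s = N·m⁻²·s = kg·m⁻¹·s⁻¹
Only D. matches kg·m⁻¹·s⁻².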